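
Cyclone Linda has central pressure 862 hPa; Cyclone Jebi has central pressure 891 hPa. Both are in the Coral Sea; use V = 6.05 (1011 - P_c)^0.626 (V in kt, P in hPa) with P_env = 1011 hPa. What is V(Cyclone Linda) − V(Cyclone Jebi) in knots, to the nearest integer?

18 kt

Cyclone Linda: ΔP = 149; V ≈ 6.05 × 149^0.626 ≈ 138.73 kt.
Cyclone Jebi: ΔP = 120; V ≈ 6.05 × 120^0.626 ≈ 121.15 kt.
Difference ≈ 138.73 − 121.15 = 17.58 → 18 kt.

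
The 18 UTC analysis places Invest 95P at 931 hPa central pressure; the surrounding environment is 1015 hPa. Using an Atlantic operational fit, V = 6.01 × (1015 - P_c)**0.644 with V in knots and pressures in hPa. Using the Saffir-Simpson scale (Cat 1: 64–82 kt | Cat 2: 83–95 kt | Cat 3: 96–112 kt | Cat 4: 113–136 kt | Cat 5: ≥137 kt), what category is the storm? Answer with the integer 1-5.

3

ΔP = 1015 − 931 = 84 hPa.
V ≈ 6.01 × 84^0.644 = 6.01 × 17.35 ≈ 104 kt.
104 kt falls in the Category 3 band.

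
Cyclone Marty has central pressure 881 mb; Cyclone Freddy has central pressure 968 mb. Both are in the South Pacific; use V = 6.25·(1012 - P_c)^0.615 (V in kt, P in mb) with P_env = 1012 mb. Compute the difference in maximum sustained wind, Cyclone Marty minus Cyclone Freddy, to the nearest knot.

61 kt

Cyclone Marty: ΔP = 131; V ≈ 6.25 × 131^0.615 ≈ 125.31 kt.
Cyclone Freddy: ΔP = 44; V ≈ 6.25 × 44^0.615 ≈ 64.06 kt.
Difference ≈ 125.31 − 64.06 = 61.25 → 61 kt.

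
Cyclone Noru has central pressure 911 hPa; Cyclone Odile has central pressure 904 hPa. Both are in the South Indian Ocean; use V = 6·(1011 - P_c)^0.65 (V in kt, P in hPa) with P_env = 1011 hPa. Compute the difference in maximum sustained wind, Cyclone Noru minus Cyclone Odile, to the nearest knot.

Cyclone Noru: ΔP = 100; V ≈ 6 × 100^0.65 ≈ 119.72 kt.
Cyclone Odile: ΔP = 107; V ≈ 6 × 107^0.65 ≈ 125.10 kt.
Difference ≈ 119.72 − 125.10 = -5.38 → -5 kt.

-5 kt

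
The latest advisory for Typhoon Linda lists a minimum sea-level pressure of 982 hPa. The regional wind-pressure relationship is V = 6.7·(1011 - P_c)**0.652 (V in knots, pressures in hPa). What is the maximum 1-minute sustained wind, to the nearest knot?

ΔP = 1011 − 982 = 29 hPa.
29^0.652 ≈ 8.984.
V ≈ 6.7 × 8.984 ≈ 60.2 kt.

60 kt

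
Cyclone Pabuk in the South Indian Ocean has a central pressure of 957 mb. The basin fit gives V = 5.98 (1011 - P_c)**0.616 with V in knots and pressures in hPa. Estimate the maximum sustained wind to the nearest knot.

70 kt

ΔP = 1011 − 957 = 54 mb.
54^0.616 ≈ 11.672.
V ≈ 5.98 × 11.672 ≈ 69.8 kt.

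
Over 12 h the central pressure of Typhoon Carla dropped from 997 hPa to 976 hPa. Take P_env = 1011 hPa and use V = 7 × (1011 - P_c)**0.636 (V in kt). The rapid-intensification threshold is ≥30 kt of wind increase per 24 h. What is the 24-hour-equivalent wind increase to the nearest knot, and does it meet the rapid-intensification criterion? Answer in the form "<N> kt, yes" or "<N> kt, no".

59 kt, yes

V₁: ΔP = 14, V ≈ 7 × 14^0.636 ≈ 37.50 kt.
V₂: ΔP = 35, V ≈ 7 × 35^0.636 ≈ 67.16 kt.
ΔV over 12 h = 29.66 kt → 24 h equivalent = 29.66 × 24/12 ≈ 59.32 kt.
59 kt ≥ 30 kt ⇒ rapid intensification.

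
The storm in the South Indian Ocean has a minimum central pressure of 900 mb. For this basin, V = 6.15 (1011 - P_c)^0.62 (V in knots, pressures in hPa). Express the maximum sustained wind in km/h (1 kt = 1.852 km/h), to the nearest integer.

ΔP = 1011 − 900 = 111 mb.
V ≈ 6.15 × 111^0.62 = 6.15 × 18.540 ≈ 114.019 kt.
114.019 × 1.852 ≈ 211.16 km/h → 211 km/h.

211 km/h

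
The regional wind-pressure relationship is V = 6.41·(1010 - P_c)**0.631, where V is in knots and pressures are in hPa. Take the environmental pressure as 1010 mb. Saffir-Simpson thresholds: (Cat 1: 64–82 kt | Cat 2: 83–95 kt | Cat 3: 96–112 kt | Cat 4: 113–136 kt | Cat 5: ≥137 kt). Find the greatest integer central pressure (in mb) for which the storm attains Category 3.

Category 3 begins at V = 96 kt.
Required ΔP = (96/6.41)^(1/0.631) = 14.977^1.585 ≈ 72.91 mb.
P_c ≤ 1010 − 72.91 = 937.09, so the highest integer P_c is 937 mb.

937 mb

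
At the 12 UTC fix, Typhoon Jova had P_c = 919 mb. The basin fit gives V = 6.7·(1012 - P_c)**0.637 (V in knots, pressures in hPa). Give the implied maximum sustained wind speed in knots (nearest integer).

120 kt

ΔP = 1012 − 919 = 93 mb.
93^0.637 ≈ 17.944.
V ≈ 6.7 × 17.944 ≈ 120.2 kt.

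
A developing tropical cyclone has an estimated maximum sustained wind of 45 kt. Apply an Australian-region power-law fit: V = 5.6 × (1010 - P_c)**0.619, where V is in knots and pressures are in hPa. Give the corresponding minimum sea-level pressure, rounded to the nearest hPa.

ΔP = (V / 5.6)^(1/0.619) = (45/5.6)^1.616.
45/5.6 = 8.036; 8.036^1.616 ≈ 28.98 hPa.
P_c = 1010 − 28.98 = 981.02 ≈ 981 hPa.

981 hPa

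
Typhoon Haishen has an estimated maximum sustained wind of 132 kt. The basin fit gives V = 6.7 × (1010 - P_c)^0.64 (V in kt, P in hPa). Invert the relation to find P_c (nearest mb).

ΔP = (V / 6.7)^(1/0.64) = (132/6.7)^1.562.
132/6.7 = 19.701; 19.701^1.562 ≈ 105.35 mb.
P_c = 1010 − 105.35 = 904.65 ≈ 905 mb.

905 mb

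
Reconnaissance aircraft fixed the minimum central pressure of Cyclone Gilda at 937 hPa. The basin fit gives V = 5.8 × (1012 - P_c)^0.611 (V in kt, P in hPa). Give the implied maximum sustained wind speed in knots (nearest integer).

ΔP = 1012 − 937 = 75 hPa.
75^0.611 ≈ 13.985.
V ≈ 5.8 × 13.985 ≈ 81.1 kt.

81 kt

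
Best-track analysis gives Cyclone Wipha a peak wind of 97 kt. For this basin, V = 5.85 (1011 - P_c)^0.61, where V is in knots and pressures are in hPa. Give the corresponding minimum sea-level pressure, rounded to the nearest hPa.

ΔP = (V / 5.85)^(1/0.61) = (97/5.85)^1.639.
97/5.85 = 16.581; 16.581^1.639 ≈ 99.86 hPa.
P_c = 1011 − 99.86 = 911.14 ≈ 911 hPa.

911 hPa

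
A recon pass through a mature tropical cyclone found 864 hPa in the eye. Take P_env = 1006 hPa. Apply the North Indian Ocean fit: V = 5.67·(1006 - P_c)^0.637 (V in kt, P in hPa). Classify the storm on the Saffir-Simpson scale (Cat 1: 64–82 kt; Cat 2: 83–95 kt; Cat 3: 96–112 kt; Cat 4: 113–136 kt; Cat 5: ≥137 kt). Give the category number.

ΔP = 1006 − 864 = 142 hPa.
V ≈ 5.67 × 142^0.637 = 5.67 × 23.50 ≈ 133 kt.
133 kt falls in the Category 4 band.

4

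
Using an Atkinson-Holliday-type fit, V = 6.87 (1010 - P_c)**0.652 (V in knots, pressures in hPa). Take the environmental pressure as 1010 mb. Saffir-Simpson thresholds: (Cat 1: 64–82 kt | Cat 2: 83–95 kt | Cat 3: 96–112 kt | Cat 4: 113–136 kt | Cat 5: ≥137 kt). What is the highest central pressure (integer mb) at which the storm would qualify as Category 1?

Category 1 begins at V = 64 kt.
Required ΔP = (64/6.87)^(1/0.652) = 9.316^1.534 ≈ 30.66 mb.
P_c ≤ 1010 − 30.66 = 979.34, so the highest integer P_c is 979 mb.

979 mb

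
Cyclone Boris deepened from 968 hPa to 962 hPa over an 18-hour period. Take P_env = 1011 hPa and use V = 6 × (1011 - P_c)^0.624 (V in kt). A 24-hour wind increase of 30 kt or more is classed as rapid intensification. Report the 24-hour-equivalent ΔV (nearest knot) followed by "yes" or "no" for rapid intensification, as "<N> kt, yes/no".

7 kt, no

V₁: ΔP = 43, V ≈ 6 × 43^0.624 ≈ 62.72 kt.
V₂: ΔP = 49, V ≈ 6 × 49^0.624 ≈ 68.05 kt.
ΔV over 18 h = 5.33 kt → 24 h equivalent = 5.33 × 24/18 ≈ 7.11 kt.
7 kt < 30 kt ⇒ not rapid intensification.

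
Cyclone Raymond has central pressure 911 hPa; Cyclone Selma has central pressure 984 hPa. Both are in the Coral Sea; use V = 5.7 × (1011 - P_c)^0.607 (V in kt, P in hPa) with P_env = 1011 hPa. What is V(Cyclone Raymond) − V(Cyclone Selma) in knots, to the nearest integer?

51 kt

Cyclone Raymond: ΔP = 100; V ≈ 5.7 × 100^0.607 ≈ 93.30 kt.
Cyclone Selma: ΔP = 27; V ≈ 5.7 × 27^0.607 ≈ 42.14 kt.
Difference ≈ 93.30 − 42.14 = 51.16 → 51 kt.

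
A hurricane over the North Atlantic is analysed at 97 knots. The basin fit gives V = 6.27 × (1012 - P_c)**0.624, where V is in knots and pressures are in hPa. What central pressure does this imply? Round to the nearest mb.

ΔP = (V / 6.27)^(1/0.624) = (97/6.27)^1.603.
97/6.27 = 15.470; 15.470^1.603 ≈ 80.59 mb.
P_c = 1012 − 80.59 = 931.41 ≈ 931 mb.

931 mb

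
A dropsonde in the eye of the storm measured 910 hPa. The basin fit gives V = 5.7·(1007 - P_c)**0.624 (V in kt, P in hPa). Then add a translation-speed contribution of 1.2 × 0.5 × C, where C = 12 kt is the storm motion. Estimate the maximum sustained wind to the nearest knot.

106 kt

ΔP = 1007 − 910 = 97 hPa.
97^0.624 ≈ 17.368.
V ≈ 5.7 × 17.368 ≈ 99.0 kt.
Translation term: 1.2 × 0.5 × 12 = 7.2 kt.
Corrected V ≈ 106.2 kt → 106 kt.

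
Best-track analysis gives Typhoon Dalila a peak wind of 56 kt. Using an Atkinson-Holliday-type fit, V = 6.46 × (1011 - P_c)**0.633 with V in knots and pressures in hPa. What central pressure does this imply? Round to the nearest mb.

ΔP = (V / 6.46)^(1/0.633) = (56/6.46)^1.580.
56/6.46 = 8.669; 8.669^1.580 ≈ 30.32 mb.
P_c = 1011 − 30.32 = 980.68 ≈ 981 mb.

981 mb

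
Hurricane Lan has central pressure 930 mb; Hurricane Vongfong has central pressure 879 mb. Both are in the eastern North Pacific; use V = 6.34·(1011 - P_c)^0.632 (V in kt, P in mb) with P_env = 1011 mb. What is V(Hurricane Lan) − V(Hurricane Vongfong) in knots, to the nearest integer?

-37 kt

Hurricane Lan: ΔP = 81; V ≈ 6.34 × 81^0.632 ≈ 101.92 kt.
Hurricane Vongfong: ΔP = 132; V ≈ 6.34 × 132^0.632 ≈ 138.77 kt.
Difference ≈ 101.92 − 138.77 = -36.85 → -37 kt.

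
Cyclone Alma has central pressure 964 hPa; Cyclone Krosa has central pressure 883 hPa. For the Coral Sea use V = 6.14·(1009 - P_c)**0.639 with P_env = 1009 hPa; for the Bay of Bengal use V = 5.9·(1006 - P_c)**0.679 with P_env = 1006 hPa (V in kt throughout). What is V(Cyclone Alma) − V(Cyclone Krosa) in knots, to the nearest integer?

Cyclone Alma: ΔP = 45; V ≈ 6.14 × 45^0.639 ≈ 69.92 kt.
Cyclone Krosa: ΔP = 123; V ≈ 5.9 × 123^0.679 ≈ 154.85 kt.
Difference ≈ 69.92 − 154.85 = -84.93 → -85 kt.

-85 kt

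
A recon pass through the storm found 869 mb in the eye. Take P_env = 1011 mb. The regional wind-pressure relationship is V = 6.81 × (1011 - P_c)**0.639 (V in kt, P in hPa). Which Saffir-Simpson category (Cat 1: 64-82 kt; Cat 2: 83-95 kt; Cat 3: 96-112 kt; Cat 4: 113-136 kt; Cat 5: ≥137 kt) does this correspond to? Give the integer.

ΔP = 1011 − 869 = 142 mb.
V ≈ 6.81 × 142^0.639 = 6.81 × 23.73 ≈ 162 kt.
162 kt falls in the Category 5 band.

5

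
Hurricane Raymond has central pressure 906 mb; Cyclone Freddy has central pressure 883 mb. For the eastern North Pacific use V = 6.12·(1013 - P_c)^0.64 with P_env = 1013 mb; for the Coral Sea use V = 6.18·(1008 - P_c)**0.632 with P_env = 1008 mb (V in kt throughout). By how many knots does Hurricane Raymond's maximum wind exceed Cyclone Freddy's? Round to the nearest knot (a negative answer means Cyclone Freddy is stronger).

-9 kt

Hurricane Raymond: ΔP = 107; V ≈ 6.12 × 107^0.64 ≈ 121.77 kt.
Cyclone Freddy: ΔP = 125; V ≈ 6.18 × 125^0.632 ≈ 130.69 kt.
Difference ≈ 121.77 − 130.69 = -8.92 → -9 kt.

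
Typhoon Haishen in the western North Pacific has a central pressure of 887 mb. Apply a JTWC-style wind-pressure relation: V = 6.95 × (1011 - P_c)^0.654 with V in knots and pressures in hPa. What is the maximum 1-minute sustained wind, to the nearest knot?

ΔP = 1011 − 887 = 124 mb.
124^0.654 ≈ 23.394.
V ≈ 6.95 × 23.394 ≈ 162.6 kt.

163 kt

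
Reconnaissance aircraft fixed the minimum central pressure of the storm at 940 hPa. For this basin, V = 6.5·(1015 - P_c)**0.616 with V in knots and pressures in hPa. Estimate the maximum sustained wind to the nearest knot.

93 kt

ΔP = 1015 − 940 = 75 hPa.
75^0.616 ≈ 14.290.
V ≈ 6.5 × 14.290 ≈ 92.9 kt.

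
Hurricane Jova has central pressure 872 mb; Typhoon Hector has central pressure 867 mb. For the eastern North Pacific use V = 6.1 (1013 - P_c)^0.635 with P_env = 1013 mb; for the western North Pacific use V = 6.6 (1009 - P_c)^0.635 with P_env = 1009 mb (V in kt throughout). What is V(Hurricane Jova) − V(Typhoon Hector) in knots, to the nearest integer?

-12 kt

Hurricane Jova: ΔP = 141; V ≈ 6.1 × 141^0.635 ≈ 141.28 kt.
Typhoon Hector: ΔP = 142; V ≈ 6.6 × 142^0.635 ≈ 153.55 kt.
Difference ≈ 141.28 − 153.55 = -12.27 → -12 kt.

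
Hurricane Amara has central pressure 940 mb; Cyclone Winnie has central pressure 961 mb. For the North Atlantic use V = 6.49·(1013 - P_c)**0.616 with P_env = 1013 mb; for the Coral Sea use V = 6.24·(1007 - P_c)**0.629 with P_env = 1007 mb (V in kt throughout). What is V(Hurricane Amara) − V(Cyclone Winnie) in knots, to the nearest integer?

22 kt

Hurricane Amara: ΔP = 73; V ≈ 6.49 × 73^0.616 ≈ 91.21 kt.
Cyclone Winnie: ΔP = 46; V ≈ 6.24 × 46^0.629 ≈ 69.35 kt.
Difference ≈ 91.21 − 69.35 = 21.86 → 22 kt.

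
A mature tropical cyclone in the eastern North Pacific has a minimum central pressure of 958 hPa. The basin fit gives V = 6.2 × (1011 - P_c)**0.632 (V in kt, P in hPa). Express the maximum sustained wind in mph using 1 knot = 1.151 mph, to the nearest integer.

ΔP = 1011 − 958 = 53 hPa.
V ≈ 6.2 × 53^0.632 = 6.2 × 12.295 ≈ 76.231 kt.
76.231 × 1.151 ≈ 87.74 mph → 88 mph.

88 mph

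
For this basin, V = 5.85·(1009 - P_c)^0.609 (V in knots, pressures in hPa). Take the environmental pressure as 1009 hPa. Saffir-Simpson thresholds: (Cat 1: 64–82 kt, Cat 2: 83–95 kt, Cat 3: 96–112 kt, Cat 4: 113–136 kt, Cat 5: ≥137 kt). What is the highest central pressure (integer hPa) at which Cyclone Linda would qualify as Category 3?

Category 3 begins at V = 96 kt.
Required ΔP = (96/5.85)^(1/0.609) = 16.410^1.642 ≈ 98.92 hPa.
P_c ≤ 1009 − 98.92 = 910.08, so the highest integer P_c is 910 hPa.

910 hPa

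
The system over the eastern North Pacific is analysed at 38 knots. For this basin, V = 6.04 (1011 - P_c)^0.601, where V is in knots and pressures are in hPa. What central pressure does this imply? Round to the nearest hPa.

990 hPa

ΔP = (V / 6.04)^(1/0.601) = (38/6.04)^1.664.
38/6.04 = 6.291; 6.291^1.664 ≈ 21.33 hPa.
P_c = 1011 − 21.33 = 989.67 ≈ 990 hPa.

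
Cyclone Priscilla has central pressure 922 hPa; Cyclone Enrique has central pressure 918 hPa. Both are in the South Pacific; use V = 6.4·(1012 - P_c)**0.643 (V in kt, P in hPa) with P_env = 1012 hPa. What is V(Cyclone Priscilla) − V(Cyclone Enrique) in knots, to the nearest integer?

Cyclone Priscilla: ΔP = 90; V ≈ 6.4 × 90^0.643 ≈ 115.55 kt.
Cyclone Enrique: ΔP = 94; V ≈ 6.4 × 94^0.643 ≈ 118.82 kt.
Difference ≈ 115.55 − 118.82 = -3.27 → -3 kt.

-3 kt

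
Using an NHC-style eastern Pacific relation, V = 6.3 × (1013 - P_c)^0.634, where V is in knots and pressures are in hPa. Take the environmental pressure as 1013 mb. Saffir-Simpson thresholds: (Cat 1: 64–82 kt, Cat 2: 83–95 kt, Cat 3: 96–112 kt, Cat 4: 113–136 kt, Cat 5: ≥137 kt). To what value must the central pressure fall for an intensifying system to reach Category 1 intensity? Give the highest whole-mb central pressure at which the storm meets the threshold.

974 mb

Category 1 begins at V = 64 kt.
Required ΔP = (64/6.3)^(1/0.634) = 10.159^1.577 ≈ 38.73 mb.
P_c ≤ 1013 − 38.73 = 974.27, so the highest integer P_c is 974 mb.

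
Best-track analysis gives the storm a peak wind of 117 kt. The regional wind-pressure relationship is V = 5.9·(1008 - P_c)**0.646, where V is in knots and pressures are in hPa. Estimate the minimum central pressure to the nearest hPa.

906 hPa

ΔP = (V / 5.9)^(1/0.646) = (117/5.9)^1.548.
117/5.9 = 19.831; 19.831^1.548 ≈ 101.92 hPa.
P_c = 1008 − 101.92 = 906.08 ≈ 906 hPa.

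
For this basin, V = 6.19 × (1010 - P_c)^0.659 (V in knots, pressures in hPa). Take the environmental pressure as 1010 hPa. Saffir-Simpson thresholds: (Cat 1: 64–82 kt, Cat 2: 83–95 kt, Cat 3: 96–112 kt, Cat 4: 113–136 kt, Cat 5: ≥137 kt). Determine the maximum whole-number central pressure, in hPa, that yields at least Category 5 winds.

Category 5 begins at V = 137 kt.
Required ΔP = (137/6.19)^(1/0.659) = 22.132^1.517 ≈ 109.90 hPa.
P_c ≤ 1010 − 109.90 = 900.10, so the highest integer P_c is 900 hPa.

900 hPa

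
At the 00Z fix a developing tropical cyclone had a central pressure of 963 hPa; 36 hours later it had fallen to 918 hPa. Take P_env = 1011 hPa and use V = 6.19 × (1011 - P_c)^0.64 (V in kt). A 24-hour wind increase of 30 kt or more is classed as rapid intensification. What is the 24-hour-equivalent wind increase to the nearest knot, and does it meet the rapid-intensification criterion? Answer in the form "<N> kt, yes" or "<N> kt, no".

V₁: ΔP = 48, V ≈ 6.19 × 48^0.64 ≈ 73.74 kt.
V₂: ΔP = 93, V ≈ 6.19 × 93^0.64 ≈ 112.60 kt.
ΔV over 36 h = 38.86 kt → 24 h equivalent = 38.86 × 24/36 ≈ 25.91 kt.
26 kt < 30 kt ⇒ not rapid intensification.

26 kt, no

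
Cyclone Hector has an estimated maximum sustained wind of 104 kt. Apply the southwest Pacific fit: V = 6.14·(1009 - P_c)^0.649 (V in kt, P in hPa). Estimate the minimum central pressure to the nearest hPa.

ΔP = (V / 6.14)^(1/0.649) = (104/6.14)^1.541.
104/6.14 = 16.938; 16.938^1.541 ≈ 78.25 hPa.
P_c = 1009 − 78.25 = 930.75 ≈ 931 hPa.

931 hPa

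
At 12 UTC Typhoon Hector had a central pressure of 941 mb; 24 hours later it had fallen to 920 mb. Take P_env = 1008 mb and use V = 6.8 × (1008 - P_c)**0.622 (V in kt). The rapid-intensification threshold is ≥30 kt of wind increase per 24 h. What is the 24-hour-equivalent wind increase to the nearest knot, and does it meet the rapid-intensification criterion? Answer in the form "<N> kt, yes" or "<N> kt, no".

17 kt, no

V₁: ΔP = 67, V ≈ 6.8 × 67^0.622 ≈ 92.97 kt.
V₂: ΔP = 88, V ≈ 6.8 × 88^0.622 ≈ 110.15 kt.
ΔV over 24 h = 17.18 kt → 24 h equivalent = 17.18 × 24/24 ≈ 17.18 kt.
17 kt < 30 kt ⇒ not rapid intensification.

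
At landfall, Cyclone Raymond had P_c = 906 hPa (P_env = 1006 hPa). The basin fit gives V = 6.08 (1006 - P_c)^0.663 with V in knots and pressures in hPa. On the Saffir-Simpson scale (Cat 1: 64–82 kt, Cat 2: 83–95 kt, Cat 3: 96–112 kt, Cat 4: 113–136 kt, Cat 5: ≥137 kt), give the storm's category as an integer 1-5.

ΔP = 1006 − 906 = 100 hPa.
V ≈ 6.08 × 100^0.663 = 6.08 × 21.18 ≈ 129 kt.
129 kt falls in the Category 4 band.

4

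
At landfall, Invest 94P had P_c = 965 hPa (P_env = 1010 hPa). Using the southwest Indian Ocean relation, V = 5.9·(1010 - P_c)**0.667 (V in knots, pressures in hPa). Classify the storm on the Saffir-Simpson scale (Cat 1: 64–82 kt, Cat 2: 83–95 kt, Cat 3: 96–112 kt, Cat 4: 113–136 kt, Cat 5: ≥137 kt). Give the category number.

1

ΔP = 1010 − 965 = 45 hPa.
V ≈ 5.9 × 45^0.667 = 5.9 × 12.67 ≈ 75 kt.
75 kt falls in the Category 1 band.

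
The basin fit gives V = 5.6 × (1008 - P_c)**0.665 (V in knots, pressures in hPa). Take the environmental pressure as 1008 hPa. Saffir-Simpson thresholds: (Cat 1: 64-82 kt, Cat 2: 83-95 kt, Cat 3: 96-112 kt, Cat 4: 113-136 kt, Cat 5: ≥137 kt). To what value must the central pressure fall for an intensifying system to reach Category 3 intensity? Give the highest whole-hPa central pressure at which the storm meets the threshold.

Category 3 begins at V = 96 kt.
Required ΔP = (96/5.6)^(1/0.665) = 17.143^1.504 ≈ 71.74 hPa.
P_c ≤ 1008 − 71.74 = 936.26, so the highest integer P_c is 936 hPa.

936 hPa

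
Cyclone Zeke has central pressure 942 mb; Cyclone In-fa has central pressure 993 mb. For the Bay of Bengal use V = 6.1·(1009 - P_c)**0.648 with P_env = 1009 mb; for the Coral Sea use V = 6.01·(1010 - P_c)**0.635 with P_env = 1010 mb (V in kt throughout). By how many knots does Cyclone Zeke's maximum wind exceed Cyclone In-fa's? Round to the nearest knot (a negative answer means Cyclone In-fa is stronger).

57 kt

Cyclone Zeke: ΔP = 67; V ≈ 6.1 × 67^0.648 ≈ 93.03 kt.
Cyclone In-fa: ΔP = 17; V ≈ 6.01 × 17^0.635 ≈ 36.33 kt.
Difference ≈ 93.03 − 36.33 = 56.70 → 57 kt.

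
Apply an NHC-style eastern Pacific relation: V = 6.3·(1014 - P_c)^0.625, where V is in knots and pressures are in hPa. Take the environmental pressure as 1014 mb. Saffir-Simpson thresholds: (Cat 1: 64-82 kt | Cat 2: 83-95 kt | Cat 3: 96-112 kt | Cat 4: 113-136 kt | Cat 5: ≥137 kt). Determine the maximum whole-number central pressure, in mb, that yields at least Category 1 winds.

Category 1 begins at V = 64 kt.
Required ΔP = (64/6.3)^(1/0.625) = 10.159^1.600 ≈ 40.83 mb.
P_c ≤ 1014 − 40.83 = 973.17, so the highest integer P_c is 973 mb.

973 mb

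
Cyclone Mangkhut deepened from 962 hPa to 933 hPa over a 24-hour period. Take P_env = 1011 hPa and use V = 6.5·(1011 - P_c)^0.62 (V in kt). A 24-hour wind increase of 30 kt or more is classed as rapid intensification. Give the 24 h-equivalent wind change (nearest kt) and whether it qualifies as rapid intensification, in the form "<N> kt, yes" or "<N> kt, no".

24 kt, no

V₁: ΔP = 49, V ≈ 6.5 × 49^0.62 ≈ 72.58 kt.
V₂: ΔP = 78, V ≈ 6.5 × 78^0.62 ≈ 96.83 kt.
ΔV over 24 h = 24.25 kt → 24 h equivalent = 24.25 × 24/24 ≈ 24.25 kt.
24 kt < 30 kt ⇒ not rapid intensification.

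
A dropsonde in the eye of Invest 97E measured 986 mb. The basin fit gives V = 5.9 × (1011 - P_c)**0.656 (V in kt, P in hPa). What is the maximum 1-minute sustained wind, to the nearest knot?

49 kt

ΔP = 1011 − 986 = 25 mb.
25^0.656 ≈ 8.261.
V ≈ 5.9 × 8.261 ≈ 48.7 kt.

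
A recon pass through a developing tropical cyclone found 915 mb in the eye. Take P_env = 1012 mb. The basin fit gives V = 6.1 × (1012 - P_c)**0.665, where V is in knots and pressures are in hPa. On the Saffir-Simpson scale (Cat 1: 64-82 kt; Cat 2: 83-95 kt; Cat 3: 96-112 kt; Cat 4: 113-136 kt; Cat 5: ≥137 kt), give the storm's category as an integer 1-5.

4

ΔP = 1012 − 915 = 97 mb.
V ≈ 6.1 × 97^0.665 = 6.1 × 20.95 ≈ 128 kt.
128 kt falls in the Category 4 band.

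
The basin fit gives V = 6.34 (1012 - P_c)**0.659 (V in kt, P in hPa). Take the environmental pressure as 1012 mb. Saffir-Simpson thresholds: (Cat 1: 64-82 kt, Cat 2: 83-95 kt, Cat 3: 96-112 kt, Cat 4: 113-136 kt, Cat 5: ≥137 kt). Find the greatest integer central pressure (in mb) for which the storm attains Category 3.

Category 3 begins at V = 96 kt.
Required ΔP = (96/6.34)^(1/0.659) = 15.142^1.517 ≈ 61.78 mb.
P_c ≤ 1012 − 61.78 = 950.22, so the highest integer P_c is 950 mb.

950 mb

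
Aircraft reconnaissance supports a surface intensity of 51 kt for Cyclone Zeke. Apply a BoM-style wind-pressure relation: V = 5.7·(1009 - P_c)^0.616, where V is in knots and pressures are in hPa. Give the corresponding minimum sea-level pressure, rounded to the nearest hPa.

ΔP = (V / 5.7)^(1/0.616) = (51/5.7)^1.623.
51/5.7 = 8.947; 8.947^1.623 ≈ 35.07 hPa.
P_c = 1009 − 35.07 = 973.93 ≈ 974 hPa.

974 hPa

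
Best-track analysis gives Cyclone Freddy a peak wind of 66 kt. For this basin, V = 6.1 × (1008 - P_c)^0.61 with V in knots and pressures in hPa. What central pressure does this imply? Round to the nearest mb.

ΔP = (V / 6.1)^(1/0.61) = (66/6.1)^1.639.
66/6.1 = 10.820; 10.820^1.639 ≈ 49.59 mb.
P_c = 1008 − 49.59 = 958.41 ≈ 958 mb.

958 mb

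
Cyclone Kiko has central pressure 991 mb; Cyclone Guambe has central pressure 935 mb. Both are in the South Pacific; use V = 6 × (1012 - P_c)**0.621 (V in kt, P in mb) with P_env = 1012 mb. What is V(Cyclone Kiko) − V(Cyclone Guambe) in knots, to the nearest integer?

-49 kt

Cyclone Kiko: ΔP = 21; V ≈ 6 × 21^0.621 ≈ 39.74 kt.
Cyclone Guambe: ΔP = 77; V ≈ 6 × 77^0.621 ≈ 89.06 kt.
Difference ≈ 39.74 − 89.06 = -49.32 → -49 kt.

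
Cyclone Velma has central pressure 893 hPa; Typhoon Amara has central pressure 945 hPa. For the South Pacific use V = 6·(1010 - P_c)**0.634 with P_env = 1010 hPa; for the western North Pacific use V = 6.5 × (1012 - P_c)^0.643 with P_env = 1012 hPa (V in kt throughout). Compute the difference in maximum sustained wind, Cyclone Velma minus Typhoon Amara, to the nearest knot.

26 kt

Cyclone Velma: ΔP = 117; V ≈ 6 × 117^0.634 ≈ 122.85 kt.
Typhoon Amara: ΔP = 67; V ≈ 6.5 × 67^0.643 ≈ 97.07 kt.
Difference ≈ 122.85 − 97.07 = 25.78 → 26 kt.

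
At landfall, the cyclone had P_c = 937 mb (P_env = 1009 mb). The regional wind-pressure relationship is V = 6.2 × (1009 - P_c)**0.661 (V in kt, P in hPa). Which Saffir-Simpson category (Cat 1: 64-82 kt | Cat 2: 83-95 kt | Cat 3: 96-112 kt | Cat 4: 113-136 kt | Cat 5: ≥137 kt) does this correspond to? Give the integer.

ΔP = 1009 − 937 = 72 mb.
V ≈ 6.2 × 72^0.661 = 6.2 × 16.89 ≈ 105 kt.
105 kt falls in the Category 3 band.

3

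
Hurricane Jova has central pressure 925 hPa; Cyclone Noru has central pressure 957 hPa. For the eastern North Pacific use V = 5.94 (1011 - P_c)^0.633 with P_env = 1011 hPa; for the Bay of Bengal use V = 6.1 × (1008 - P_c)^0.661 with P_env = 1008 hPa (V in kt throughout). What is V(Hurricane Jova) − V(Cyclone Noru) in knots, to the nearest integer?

Hurricane Jova: ΔP = 86; V ≈ 5.94 × 86^0.633 ≈ 99.61 kt.
Cyclone Noru: ΔP = 51; V ≈ 6.1 × 51^0.661 ≈ 82.04 kt.
Difference ≈ 99.61 − 82.04 = 17.57 → 18 kt.

18 kt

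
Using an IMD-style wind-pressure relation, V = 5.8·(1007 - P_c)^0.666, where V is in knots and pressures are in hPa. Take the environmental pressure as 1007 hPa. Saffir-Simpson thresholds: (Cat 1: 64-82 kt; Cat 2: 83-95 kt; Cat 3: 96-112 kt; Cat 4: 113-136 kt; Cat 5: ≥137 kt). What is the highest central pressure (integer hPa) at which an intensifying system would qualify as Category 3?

939 hPa

Category 3 begins at V = 96 kt.
Required ΔP = (96/5.8)^(1/0.666) = 16.552^1.502 ≈ 67.62 hPa.
P_c ≤ 1007 − 67.62 = 939.38, so the highest integer P_c is 939 hPa.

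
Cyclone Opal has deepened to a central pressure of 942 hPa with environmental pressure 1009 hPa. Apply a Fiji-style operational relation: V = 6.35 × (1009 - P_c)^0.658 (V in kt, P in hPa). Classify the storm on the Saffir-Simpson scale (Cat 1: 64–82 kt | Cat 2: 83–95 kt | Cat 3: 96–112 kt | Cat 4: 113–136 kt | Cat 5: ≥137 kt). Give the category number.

3

ΔP = 1009 − 942 = 67 hPa.
V ≈ 6.35 × 67^0.658 = 6.35 × 15.91 ≈ 101 kt.
101 kt falls in the Category 3 band.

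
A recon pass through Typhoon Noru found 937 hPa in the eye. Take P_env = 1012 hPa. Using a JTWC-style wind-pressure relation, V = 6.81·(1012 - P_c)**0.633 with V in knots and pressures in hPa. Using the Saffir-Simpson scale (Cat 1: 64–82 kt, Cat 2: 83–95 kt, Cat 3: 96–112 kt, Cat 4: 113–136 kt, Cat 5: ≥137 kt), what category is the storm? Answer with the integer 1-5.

3

ΔP = 1012 − 937 = 75 hPa.
V ≈ 6.81 × 75^0.633 = 6.81 × 15.38 ≈ 105 kt.
105 kt falls in the Category 3 band.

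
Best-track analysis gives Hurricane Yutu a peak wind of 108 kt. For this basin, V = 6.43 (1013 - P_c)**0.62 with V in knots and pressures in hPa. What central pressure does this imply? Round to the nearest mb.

918 mb

ΔP = (V / 6.43)^(1/0.62) = (108/6.43)^1.613.
108/6.43 = 16.796; 16.796^1.613 ≈ 94.66 mb.
P_c = 1013 − 94.66 = 918.34 ≈ 918 mb.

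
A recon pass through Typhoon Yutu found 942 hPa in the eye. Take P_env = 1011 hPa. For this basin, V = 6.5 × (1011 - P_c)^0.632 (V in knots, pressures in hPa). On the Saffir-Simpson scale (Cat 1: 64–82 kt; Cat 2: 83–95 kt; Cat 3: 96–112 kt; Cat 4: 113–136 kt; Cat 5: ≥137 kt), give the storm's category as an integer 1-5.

2

ΔP = 1011 − 942 = 69 hPa.
V ≈ 6.5 × 69^0.632 = 6.5 × 14.53 ≈ 94 kt.
94 kt falls in the Category 2 band.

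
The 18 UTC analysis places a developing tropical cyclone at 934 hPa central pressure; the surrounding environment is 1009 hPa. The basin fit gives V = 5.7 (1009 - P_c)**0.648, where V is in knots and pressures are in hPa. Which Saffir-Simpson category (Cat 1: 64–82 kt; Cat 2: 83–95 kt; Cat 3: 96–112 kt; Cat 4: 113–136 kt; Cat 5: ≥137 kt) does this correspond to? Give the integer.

ΔP = 1009 − 934 = 75 hPa.
V ≈ 5.7 × 75^0.648 = 5.7 × 16.41 ≈ 94 kt.
94 kt falls in the Category 2 band.

2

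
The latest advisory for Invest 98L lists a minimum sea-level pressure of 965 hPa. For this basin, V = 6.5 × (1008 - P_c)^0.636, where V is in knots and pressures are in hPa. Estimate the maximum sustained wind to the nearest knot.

71 kt

ΔP = 1008 − 965 = 43 hPa.
43^0.636 ≈ 10.937.
V ≈ 6.5 × 10.937 ≈ 71.1 kt.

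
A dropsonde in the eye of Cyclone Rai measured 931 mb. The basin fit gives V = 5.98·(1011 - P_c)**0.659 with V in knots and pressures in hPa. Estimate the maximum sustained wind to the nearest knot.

107 kt

ΔP = 1011 − 931 = 80 mb.
80^0.659 ≈ 17.953.
V ≈ 5.98 × 17.953 ≈ 107.4 kt.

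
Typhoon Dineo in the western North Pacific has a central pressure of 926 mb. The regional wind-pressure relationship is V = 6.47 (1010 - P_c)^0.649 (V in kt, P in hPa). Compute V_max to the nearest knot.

ΔP = 1010 − 926 = 84 mb.
84^0.649 ≈ 17.736.
V ≈ 6.47 × 17.736 ≈ 114.8 kt.

115 kt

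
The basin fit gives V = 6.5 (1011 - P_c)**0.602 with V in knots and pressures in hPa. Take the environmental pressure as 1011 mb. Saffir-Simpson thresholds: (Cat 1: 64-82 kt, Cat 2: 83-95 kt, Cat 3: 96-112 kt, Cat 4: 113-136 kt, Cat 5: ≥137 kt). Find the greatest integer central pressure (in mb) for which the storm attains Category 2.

942 mb

Category 2 begins at V = 83 kt.
Required ΔP = (83/6.5)^(1/0.602) = 12.769^1.661 ≈ 68.78 mb.
P_c ≤ 1011 − 68.78 = 942.22, so the highest integer P_c is 942 mb.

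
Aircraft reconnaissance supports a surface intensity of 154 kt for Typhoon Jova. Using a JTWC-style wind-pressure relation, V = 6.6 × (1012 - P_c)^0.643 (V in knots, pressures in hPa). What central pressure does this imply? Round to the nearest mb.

ΔP = (V / 6.6)^(1/0.643) = (154/6.6)^1.555.
154/6.6 = 23.333; 23.333^1.555 ≈ 134.12 mb.
P_c = 1012 − 134.12 = 877.88 ≈ 878 mb.

878 mb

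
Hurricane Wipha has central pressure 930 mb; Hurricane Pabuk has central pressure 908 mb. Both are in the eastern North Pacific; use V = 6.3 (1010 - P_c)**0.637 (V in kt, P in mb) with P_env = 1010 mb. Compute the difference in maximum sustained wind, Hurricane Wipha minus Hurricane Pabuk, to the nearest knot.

-17 kt

Hurricane Wipha: ΔP = 80; V ≈ 6.3 × 80^0.637 ≈ 102.71 kt.
Hurricane Pabuk: ΔP = 102; V ≈ 6.3 × 102^0.637 ≈ 119.90 kt.
Difference ≈ 102.71 − 119.90 = -17.19 → -17 kt.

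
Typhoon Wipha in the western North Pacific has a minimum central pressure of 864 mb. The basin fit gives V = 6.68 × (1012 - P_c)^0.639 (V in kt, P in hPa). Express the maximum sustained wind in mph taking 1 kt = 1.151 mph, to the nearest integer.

187 mph

ΔP = 1012 − 864 = 148 mb.
V ≈ 6.68 × 148^0.639 = 6.68 × 24.367 ≈ 162.770 kt.
162.770 × 1.151 ≈ 187.35 mph → 187 mph.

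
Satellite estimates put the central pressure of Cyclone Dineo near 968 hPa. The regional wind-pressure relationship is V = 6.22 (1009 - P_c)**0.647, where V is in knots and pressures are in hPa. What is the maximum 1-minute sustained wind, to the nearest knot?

ΔP = 1009 − 968 = 41 hPa.
41^0.647 ≈ 11.053.
V ≈ 6.22 × 11.053 ≈ 68.7 kt.

69 kt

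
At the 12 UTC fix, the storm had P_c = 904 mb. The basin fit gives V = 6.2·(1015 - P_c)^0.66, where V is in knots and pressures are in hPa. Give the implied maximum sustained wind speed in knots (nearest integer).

ΔP = 1015 − 904 = 111 mb.
111^0.66 ≈ 22.383.
V ≈ 6.2 × 22.383 ≈ 138.8 kt.

139 kt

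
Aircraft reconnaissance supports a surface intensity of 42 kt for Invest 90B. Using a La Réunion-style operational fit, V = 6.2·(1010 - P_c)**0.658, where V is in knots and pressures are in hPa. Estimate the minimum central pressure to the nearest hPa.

992 hPa

ΔP = (V / 6.2)^(1/0.658) = (42/6.2)^1.520.
42/6.2 = 6.774; 6.774^1.520 ≈ 18.31 hPa.
P_c = 1010 − 18.31 = 991.69 ≈ 992 hPa.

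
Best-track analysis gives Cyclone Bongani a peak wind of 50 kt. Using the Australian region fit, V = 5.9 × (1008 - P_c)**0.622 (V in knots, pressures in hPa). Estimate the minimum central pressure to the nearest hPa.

ΔP = (V / 5.9)^(1/0.622) = (50/5.9)^1.608.
50/5.9 = 8.475; 8.475^1.608 ≈ 31.06 hPa.
P_c = 1008 − 31.06 = 976.94 ≈ 977 hPa.

977 hPa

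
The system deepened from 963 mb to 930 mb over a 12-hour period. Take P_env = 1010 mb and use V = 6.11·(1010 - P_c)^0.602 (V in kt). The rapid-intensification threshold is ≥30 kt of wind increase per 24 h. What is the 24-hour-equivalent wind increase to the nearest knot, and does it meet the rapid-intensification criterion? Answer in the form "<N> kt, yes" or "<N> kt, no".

V₁: ΔP = 47, V ≈ 6.11 × 47^0.602 ≈ 62.04 kt.
V₂: ΔP = 80, V ≈ 6.11 × 80^0.602 ≈ 85.45 kt.
ΔV over 12 h = 23.41 kt → 24 h equivalent = 23.41 × 24/12 ≈ 46.82 kt.
47 kt ≥ 30 kt ⇒ rapid intensification.

47 kt, yes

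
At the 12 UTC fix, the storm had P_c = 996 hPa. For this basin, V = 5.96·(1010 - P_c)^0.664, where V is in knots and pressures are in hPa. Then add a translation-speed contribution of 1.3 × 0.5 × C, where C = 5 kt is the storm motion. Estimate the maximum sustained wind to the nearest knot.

38 kt

ΔP = 1010 − 996 = 14 hPa.
14^0.664 ≈ 5.768.
V ≈ 5.96 × 5.768 ≈ 34.4 kt.
Translation term: 1.3 × 0.5 × 5 = 3.25 kt.
Corrected V ≈ 37.65 kt → 38 kt.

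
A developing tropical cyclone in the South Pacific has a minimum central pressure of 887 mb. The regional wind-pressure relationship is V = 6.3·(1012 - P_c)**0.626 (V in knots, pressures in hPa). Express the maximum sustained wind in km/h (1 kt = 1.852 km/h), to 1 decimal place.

239.7 km/h

ΔP = 1012 − 887 = 125 mb.
V ≈ 6.3 × 125^0.626 = 6.3 × 20.543 ≈ 129.421 kt.
129.421 × 1.852 ≈ 239.69 km/h → 239.7 km/h.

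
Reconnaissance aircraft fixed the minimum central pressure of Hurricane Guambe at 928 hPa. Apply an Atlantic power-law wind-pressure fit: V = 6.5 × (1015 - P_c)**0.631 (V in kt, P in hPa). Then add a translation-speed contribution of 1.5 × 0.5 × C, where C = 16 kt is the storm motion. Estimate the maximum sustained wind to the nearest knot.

ΔP = 1015 − 928 = 87 hPa.
87^0.631 ≈ 16.743.
V ≈ 6.5 × 16.743 ≈ 108.8 kt.
Translation term: 1.5 × 0.5 × 16 = 12 kt.
Corrected V ≈ 120.8 kt → 121 kt.

121 kt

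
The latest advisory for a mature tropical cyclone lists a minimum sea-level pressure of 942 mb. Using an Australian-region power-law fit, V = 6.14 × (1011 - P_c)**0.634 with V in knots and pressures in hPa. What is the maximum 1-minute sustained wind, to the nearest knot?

90 kt

ΔP = 1011 − 942 = 69 mb.
69^0.634 ≈ 14.650.
V ≈ 6.14 × 14.650 ≈ 89.9 kt.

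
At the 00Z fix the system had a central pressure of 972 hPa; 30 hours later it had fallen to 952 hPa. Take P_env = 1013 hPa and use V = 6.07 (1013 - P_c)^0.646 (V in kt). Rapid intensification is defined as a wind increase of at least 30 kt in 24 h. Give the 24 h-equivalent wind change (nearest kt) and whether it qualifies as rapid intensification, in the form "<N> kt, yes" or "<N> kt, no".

V₁: ΔP = 41, V ≈ 6.07 × 41^0.646 ≈ 66.84 kt.
V₂: ΔP = 61, V ≈ 6.07 × 61^0.646 ≈ 86.40 kt.
ΔV over 30 h = 19.56 kt → 24 h equivalent = 19.56 × 24/30 ≈ 15.65 kt.
16 kt < 30 kt ⇒ not rapid intensification.

16 kt, no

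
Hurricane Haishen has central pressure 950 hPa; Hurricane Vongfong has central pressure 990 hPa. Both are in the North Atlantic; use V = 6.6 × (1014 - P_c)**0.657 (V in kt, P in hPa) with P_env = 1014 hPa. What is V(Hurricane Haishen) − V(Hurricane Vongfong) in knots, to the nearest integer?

Hurricane Haishen: ΔP = 64; V ≈ 6.6 × 64^0.657 ≈ 101.44 kt.
Hurricane Vongfong: ΔP = 24; V ≈ 6.6 × 24^0.657 ≈ 53.25 kt.
Difference ≈ 101.44 − 53.25 = 48.19 → 48 kt.

48 kt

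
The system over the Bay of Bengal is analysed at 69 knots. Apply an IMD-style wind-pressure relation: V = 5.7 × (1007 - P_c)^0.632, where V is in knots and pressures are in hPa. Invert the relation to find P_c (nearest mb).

955 mb

ΔP = (V / 5.7)^(1/0.632) = (69/5.7)^1.582.
69/5.7 = 12.105; 12.105^1.582 ≈ 51.71 mb.
P_c = 1007 − 51.71 = 955.29 ≈ 955 mb.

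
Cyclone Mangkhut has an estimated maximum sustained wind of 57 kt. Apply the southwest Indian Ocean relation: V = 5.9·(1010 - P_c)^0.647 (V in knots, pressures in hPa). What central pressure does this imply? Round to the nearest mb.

977 mb

ΔP = (V / 5.9)^(1/0.647) = (57/5.9)^1.546.
57/5.9 = 9.661; 9.661^1.546 ≈ 33.30 mb.
P_c = 1010 − 33.30 = 976.70 ≈ 977 mb.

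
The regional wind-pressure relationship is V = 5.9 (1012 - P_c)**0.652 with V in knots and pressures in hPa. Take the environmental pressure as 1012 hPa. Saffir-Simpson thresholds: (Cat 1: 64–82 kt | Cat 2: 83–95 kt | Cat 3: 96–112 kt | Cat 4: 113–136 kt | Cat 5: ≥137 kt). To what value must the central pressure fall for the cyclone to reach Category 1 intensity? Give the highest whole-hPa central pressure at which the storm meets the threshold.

973 hPa

Category 1 begins at V = 64 kt.
Required ΔP = (64/5.9)^(1/0.652) = 10.847^1.534 ≈ 38.72 hPa.
P_c ≤ 1012 − 38.72 = 973.28, so the highest integer P_c is 973 hPa.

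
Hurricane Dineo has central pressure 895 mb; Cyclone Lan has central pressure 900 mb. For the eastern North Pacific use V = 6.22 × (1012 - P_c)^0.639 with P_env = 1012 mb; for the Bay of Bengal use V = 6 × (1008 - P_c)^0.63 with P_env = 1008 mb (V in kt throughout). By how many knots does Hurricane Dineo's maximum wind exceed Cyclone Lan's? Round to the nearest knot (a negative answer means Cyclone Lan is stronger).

16 kt

Hurricane Dineo: ΔP = 117; V ≈ 6.22 × 117^0.639 ≈ 130.43 kt.
Cyclone Lan: ΔP = 108; V ≈ 6 × 108^0.63 ≈ 114.61 kt.
Difference ≈ 130.43 − 114.61 = 15.82 → 16 kt.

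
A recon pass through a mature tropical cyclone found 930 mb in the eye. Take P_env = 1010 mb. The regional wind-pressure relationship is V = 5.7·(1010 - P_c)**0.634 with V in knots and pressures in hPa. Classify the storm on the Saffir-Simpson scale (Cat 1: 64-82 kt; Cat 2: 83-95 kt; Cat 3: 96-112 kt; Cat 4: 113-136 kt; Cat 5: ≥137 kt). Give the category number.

2

ΔP = 1010 − 930 = 80 mb.
V ≈ 5.7 × 80^0.634 = 5.7 × 16.09 ≈ 92 kt.
92 kt falls in the Category 2 band.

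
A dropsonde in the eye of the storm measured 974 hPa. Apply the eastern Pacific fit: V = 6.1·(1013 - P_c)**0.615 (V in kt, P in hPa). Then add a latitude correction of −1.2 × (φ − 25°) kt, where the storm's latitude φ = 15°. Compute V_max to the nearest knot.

70 kt

ΔP = 1013 − 974 = 39 hPa.
39^0.615 ≈ 9.517.
V ≈ 6.1 × 9.517 ≈ 58.1 kt.
Latitude correction: −1.2 × (15 − 25) = 12 kt.
Corrected V ≈ 70.1 kt → 70 kt.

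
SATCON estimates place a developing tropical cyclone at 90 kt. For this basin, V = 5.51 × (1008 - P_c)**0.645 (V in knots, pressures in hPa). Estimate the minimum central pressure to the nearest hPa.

ΔP = (V / 5.51)^(1/0.645) = (90/5.51)^1.550.
90/5.51 = 16.334; 16.334^1.550 ≈ 75.99 hPa.
P_c = 1008 − 75.99 = 932.01 ≈ 932 hPa.

932 hPa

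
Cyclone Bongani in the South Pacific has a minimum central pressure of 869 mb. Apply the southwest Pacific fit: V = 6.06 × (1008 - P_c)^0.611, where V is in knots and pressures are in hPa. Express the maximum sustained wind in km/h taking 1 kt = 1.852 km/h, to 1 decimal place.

228.8 km/h

ΔP = 1008 − 869 = 139 mb.
V ≈ 6.06 × 139^0.611 = 6.06 × 20.388 ≈ 123.553 kt.
123.553 × 1.852 ≈ 228.82 km/h → 228.8 km/h.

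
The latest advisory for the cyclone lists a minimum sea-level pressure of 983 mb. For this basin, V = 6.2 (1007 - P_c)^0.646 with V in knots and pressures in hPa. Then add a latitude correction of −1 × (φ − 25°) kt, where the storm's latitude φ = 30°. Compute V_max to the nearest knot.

43 kt

ΔP = 1007 − 983 = 24 mb.
24^0.646 ≈ 7.791.
V ≈ 6.2 × 7.791 ≈ 48.3 kt.
Latitude correction: −1 × (30 − 25) = -5 kt.
Corrected V ≈ 43.3 kt → 43 kt.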